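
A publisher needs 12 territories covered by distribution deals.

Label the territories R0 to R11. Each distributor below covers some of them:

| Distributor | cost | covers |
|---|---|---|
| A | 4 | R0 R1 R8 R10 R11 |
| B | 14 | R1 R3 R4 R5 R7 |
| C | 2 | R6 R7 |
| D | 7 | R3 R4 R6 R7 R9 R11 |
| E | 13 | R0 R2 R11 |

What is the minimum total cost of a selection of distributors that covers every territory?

A, B, D, E together cover every territory (A ∪ B ∪ D ∪ E = {R0, R1, R2, R3, R4, R5, R6, R7, R8, R9, R10, R11}); total cost 4 + 14 + 7 + 13 = 38.
The greedy pick A, C, D, E, B costs 40; no covering selection beats 38.

38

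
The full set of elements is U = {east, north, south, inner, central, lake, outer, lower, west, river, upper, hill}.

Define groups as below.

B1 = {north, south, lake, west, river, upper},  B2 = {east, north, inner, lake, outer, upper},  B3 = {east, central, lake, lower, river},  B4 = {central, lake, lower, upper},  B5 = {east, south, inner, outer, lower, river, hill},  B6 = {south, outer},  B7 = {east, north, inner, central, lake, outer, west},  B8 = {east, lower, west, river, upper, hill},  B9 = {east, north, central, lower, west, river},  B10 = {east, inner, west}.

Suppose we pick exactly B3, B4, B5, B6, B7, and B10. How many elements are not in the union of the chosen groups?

0

Union of B3, B4, B5, B6, B7, B10 = {east, north, south, inner, central, lake, outer, lower, west, river, upper, hill} — that's every element, so 0 are uncovered.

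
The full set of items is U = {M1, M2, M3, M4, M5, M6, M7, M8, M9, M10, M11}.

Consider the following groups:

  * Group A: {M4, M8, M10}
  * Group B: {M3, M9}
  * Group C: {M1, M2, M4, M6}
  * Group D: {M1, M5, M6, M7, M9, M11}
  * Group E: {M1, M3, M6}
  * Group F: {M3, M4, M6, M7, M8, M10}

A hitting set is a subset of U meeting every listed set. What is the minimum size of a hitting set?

3

H = {M1, M4, M9} meets every group (each contains at least one member of H), and |H| = 3.
No choice of 2 items meets every group, so 3 is the minimum.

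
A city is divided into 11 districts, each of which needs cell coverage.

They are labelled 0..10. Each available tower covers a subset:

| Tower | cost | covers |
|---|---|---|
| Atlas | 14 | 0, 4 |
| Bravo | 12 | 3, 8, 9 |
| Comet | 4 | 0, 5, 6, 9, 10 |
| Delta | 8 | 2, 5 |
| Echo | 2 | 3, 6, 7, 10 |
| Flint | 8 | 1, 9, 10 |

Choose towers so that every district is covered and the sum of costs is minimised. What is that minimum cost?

Atlas, Bravo, Delta, Echo, Flint together cover every district (Atlas ∪ Bravo ∪ Delta ∪ Echo ∪ Flint = {0, 1, 2, 3, 4, 5, 6, 7, 8, 9, 10}); total cost 14 + 12 + 8 + 2 + 8 = 44.
The greedy pick Echo, Comet, Delta, Flint, Bravo, Atlas costs 48; no covering selection beats 44.

44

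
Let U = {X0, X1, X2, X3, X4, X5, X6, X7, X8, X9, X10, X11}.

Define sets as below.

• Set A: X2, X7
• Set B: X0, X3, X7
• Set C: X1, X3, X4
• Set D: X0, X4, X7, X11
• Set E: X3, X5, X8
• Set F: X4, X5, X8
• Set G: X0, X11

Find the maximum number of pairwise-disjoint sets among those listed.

3

A, F, G are pairwise disjoint (A={X2,X7}; F={X4,X5,X8}; G={X0,X11}).
Every remaining set overlaps one of these, and no 4 of the listed sets are pairwise disjoint, so 3 is the maximum.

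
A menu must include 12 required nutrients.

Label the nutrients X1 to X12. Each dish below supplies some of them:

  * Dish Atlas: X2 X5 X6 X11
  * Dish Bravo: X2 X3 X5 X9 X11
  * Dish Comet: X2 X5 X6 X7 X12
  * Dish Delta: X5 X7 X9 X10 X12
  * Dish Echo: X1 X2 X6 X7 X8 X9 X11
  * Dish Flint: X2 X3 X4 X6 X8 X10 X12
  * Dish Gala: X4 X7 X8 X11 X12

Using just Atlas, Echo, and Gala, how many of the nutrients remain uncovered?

Union of Atlas, Echo, Gala = {X1, X2, X4, X5, X6, X7, X8, X9, X11, X12}.
Not covered: X3, X10 — 2 nutrients.

2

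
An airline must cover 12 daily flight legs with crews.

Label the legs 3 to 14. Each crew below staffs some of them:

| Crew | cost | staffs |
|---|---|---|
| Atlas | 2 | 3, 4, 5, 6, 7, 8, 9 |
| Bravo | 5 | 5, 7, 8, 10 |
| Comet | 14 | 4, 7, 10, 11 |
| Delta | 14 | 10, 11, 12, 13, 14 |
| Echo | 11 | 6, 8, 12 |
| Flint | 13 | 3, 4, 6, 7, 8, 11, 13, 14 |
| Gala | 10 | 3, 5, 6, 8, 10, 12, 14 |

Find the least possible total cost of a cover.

16

Atlas, Delta together cover every leg (Atlas ∪ Delta = {3, 4, 5, 6, 7, 8, 9, 10, 11, 12, 13, 14}); total cost 2 + 14 = 16.
No covering selection has total cost below 16.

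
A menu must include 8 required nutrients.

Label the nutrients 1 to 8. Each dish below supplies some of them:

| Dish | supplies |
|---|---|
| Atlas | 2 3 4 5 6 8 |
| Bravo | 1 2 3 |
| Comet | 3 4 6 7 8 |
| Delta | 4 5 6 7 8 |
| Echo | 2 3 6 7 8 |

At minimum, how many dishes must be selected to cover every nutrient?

Take {Bravo, Delta}. Their union is {1, 2, 3, 4, 5, 6, 7, 8}, which is all 8 nutrients.
No single dish has all 8 nutrients (the largest, Atlas, has 6), so 2 is optimal.

2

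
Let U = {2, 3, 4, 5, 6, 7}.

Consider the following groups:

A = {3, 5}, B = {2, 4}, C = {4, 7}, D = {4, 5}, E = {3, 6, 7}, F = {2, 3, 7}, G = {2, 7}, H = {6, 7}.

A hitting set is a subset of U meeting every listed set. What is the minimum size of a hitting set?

Take T = {3, 4, 7}. Each listed group contains at least one of these, so T is a hitting set of size 3.
The groups A, B, H are pairwise disjoint, so any hitting set needs a separate element for each — at least 3. Hence 3 is optimal.

3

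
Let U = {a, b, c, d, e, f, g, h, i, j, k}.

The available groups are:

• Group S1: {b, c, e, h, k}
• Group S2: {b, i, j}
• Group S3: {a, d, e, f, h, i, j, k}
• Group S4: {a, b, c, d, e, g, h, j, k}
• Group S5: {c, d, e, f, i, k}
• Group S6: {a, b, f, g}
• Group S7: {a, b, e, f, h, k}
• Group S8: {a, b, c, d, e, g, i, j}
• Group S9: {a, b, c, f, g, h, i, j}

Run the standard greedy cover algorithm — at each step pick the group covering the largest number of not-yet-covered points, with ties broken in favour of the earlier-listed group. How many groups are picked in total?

Greedy: pick S4 (covers 9 new) → pick S3 (covers 2 new). Total picks: 2.

2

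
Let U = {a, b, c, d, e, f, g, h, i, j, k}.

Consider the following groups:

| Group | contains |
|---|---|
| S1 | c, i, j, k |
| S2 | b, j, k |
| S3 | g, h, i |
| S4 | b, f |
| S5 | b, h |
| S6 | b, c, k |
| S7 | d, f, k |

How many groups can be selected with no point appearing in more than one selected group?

2

S1, S5 are pairwise disjoint (S1={c,i,j,k}; S5={b,h}).
Every remaining group overlaps one of these, and no 3 of the listed groups are pairwise disjoint, so 2 is the maximum.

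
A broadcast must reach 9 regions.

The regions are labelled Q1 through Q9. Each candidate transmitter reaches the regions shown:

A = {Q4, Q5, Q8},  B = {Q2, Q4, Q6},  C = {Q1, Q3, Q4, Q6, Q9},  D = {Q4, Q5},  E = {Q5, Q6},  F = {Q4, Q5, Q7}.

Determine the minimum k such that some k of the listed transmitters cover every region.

A and B and C and F together: A ∪ B ∪ C ∪ F = {Q1, Q2, Q3, Q4, Q5, Q6, Q7, Q8, Q9} — every region is covered.
No 3 of the 6 transmitters cover everything (all 20 combinations miss at least one region), so 4 is optimal.

4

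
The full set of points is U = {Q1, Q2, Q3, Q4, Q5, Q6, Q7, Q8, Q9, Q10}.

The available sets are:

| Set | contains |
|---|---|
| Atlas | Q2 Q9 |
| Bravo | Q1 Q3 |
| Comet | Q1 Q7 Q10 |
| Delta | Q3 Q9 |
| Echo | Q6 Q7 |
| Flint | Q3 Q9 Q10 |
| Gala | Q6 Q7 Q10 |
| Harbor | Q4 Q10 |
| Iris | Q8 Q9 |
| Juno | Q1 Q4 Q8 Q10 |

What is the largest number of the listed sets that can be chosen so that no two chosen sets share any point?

4

Bravo, Echo, Harbor, Iris are pairwise disjoint (Bravo={Q1,Q3}; Echo={Q6,Q7}; Harbor={Q4,Q10}; Iris={Q8,Q9}).
Every remaining set overlaps one of these, and no 5 of the listed sets are pairwise disjoint, so 4 is the maximum.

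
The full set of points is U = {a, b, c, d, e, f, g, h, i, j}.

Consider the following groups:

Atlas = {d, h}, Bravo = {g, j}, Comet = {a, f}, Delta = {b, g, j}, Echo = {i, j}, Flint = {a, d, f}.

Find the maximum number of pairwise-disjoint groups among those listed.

3

Atlas, Bravo, Comet are pairwise disjoint (Atlas={d,h}; Bravo={g,j}; Comet={a,f}).
Every remaining group overlaps one of these, and no 4 of the listed groups are pairwise disjoint, so 3 is the maximum.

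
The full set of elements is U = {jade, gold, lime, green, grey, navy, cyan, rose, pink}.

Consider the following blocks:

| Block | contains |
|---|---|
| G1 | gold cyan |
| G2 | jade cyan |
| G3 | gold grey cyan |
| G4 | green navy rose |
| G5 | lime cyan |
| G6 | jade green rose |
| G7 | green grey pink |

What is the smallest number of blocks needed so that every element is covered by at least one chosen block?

5

G1, G2, G4, G5, and G7 cover everything between them: the union {jade, gold, lime, green, grey, navy, cyan, rose, pink} is all of U.
No 4 of the 7 blocks cover everything (all 35 combinations miss at least one element), so 5 is optimal.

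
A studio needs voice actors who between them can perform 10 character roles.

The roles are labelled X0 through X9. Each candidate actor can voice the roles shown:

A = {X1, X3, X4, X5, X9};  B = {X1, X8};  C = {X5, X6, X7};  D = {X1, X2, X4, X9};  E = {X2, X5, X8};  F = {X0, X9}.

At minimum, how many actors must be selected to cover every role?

4

A and C and E and F together: A ∪ C ∪ E ∪ F = {X0, X1, X2, X3, X4, X5, X6, X7, X8, X9} — every role is covered.
Only A contains X3, so A is forced; the remaining 5 roles need at least 3 more actors (each remaining actor adds at most 2) — so at least 4 actors are needed, and 4 is optimal.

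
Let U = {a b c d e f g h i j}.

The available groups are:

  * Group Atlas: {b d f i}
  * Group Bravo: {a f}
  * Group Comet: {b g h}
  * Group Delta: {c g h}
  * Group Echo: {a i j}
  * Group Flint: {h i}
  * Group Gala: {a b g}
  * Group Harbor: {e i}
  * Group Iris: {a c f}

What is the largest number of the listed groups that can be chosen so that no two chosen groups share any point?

Bravo, Delta, Harbor are pairwise disjoint (Bravo={a,f}; Delta={c,g,h}; Harbor={e,i}).
Every remaining group overlaps one of these, and no 4 of the listed groups are pairwise disjoint, so 3 is the maximum.

3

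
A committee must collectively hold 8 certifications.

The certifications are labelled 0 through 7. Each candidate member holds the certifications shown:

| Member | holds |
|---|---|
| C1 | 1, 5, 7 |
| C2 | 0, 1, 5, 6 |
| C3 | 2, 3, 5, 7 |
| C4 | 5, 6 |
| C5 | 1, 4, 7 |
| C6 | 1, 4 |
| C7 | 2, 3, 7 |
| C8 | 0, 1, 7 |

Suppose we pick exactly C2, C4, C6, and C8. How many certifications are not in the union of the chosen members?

2

Union of C2, C4, C6, C8 = {0, 1, 4, 5, 6, 7}.
Not covered: 2, 3 — 2 certifications.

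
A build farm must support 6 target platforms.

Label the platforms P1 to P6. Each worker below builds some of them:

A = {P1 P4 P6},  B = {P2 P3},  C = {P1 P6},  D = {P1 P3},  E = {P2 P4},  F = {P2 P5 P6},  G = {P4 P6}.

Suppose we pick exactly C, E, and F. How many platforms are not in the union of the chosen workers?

1

Union of C, E, F = {P1, P2, P4, P5, P6}.
Not covered: P3 — 1 platform.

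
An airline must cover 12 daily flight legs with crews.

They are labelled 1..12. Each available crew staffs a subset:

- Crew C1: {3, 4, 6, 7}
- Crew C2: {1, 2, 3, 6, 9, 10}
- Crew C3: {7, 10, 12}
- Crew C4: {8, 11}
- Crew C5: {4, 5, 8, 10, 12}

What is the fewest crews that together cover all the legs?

Take {C2, C3, C4, C5}. Their union is {1, 2, 3, 4, 5, 6, 7, 8, 9, 10, 11, 12}, which is all 12 legs.
No 3 of the 5 crews cover everything (all 10 combinations miss at least one leg), so 4 is optimal.

4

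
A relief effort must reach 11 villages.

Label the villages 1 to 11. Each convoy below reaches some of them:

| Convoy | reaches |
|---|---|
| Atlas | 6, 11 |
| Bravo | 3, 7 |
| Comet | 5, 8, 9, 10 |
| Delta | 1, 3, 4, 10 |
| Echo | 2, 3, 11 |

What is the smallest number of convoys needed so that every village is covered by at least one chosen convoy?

5

Take {Atlas, Bravo, Comet, Delta, Echo}. Their union is {1, 2, 3, 4, 5, 6, 7, 8, 9, 10, 11}, which is all 11 villages.
No 4 of the 5 convoys cover everything (all 5 combinations miss at least one village), so 5 is optimal.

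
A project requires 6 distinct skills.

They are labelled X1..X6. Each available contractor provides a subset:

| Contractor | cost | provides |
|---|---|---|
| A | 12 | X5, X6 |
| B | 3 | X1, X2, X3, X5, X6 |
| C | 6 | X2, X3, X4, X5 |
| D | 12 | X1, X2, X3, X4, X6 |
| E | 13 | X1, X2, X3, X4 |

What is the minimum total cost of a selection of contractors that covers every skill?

9

B, C together cover every skill (B ∪ C = {X1, X2, X3, X4, X5, X6}); total cost 3 + 6 = 9.
No covering selection has total cost below 9.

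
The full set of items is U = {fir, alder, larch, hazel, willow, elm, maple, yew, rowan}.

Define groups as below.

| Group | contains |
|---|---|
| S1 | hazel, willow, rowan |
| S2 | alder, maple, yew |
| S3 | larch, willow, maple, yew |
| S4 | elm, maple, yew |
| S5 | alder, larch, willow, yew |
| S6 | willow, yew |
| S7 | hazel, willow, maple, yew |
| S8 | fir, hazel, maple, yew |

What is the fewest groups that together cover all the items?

S1, S4, S5, and S8 cover everything between them: the union {fir, alder, larch, hazel, willow, elm, maple, yew, rowan} is all of U.
No 3 of the 8 groups cover everything (all 56 combinations miss at least one item), so 4 is optimal.

4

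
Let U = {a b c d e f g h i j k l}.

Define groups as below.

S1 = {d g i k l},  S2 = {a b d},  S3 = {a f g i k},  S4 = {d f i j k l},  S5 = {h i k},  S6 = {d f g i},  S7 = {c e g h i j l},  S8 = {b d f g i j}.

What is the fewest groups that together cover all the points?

Take {S2, S4, S7}. Their union is {a, b, c, d, e, f, g, h, i, j, k, l}, which is all 12 points.
Only S7 contains c, so S7 is forced; the remaining 5 points need at least 2 more groups (each remaining group adds at most 3) — so at least 3 groups are needed, and 3 is optimal.

3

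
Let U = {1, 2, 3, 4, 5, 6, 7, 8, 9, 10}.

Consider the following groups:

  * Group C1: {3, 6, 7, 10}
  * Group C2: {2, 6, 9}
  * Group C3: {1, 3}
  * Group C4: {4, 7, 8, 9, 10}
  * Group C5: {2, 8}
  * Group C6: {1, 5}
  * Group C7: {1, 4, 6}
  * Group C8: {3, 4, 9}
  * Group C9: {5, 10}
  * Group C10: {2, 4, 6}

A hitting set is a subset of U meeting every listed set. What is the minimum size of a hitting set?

H = {1, 2, 3, 10} meets every group (each contains at least one member of H), and |H| = 4.
No choice of 3 items meets every group, so 4 is the minimum.

4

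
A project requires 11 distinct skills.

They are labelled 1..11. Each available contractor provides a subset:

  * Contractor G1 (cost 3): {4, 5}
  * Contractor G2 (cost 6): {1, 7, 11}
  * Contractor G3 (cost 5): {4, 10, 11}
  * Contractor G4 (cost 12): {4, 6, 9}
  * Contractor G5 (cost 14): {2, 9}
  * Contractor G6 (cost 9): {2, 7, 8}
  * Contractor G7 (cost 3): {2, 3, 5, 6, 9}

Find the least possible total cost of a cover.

23

G2, G3, G6, G7 together cover every skill (G2 ∪ G3 ∪ G6 ∪ G7 = {1, 2, 3, 4, 5, 6, 7, 8, 9, 10, 11}); total cost 6 + 5 + 9 + 3 = 23.
No covering selection has total cost below 23.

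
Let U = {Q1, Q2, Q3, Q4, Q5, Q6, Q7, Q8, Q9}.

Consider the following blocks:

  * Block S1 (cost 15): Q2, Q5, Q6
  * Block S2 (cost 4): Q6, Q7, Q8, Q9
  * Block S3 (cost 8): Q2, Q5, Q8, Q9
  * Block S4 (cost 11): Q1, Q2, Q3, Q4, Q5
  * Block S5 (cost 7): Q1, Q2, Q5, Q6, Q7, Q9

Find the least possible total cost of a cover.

15

S2, S4 together cover every point (S2 ∪ S4 = {Q1, Q2, Q3, Q4, Q5, Q6, Q7, Q8, Q9}); total cost 4 + 11 = 15.
No covering selection has total cost below 15.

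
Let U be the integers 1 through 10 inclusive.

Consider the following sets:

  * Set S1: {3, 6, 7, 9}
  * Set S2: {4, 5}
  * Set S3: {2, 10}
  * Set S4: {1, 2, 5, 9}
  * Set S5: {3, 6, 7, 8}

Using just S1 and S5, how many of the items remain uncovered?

Union of S1, S5 = {3, 6, 7, 8, 9}.
Not covered: 1, 2, 4, 5, 10 — 5 items.

5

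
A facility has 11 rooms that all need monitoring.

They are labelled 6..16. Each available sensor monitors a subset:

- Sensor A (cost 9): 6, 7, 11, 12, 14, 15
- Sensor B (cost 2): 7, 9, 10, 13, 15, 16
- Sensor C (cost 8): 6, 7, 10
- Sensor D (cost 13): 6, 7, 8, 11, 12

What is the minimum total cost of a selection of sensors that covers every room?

24

A, B, D together cover every room (A ∪ B ∪ D = {6, 7, 8, 9, 10, 11, 12, 13, 14, 15, 16}); total cost 9 + 2 + 13 = 24.
No covering selection has total cost below 24.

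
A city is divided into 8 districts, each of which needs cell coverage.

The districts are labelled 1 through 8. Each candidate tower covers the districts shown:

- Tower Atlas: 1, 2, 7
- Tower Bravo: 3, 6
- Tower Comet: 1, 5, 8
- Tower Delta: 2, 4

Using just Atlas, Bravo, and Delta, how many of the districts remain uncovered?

2

Union of Atlas, Bravo, Delta = {1, 2, 3, 4, 6, 7}.
Not covered: 5, 8 — 2 districts.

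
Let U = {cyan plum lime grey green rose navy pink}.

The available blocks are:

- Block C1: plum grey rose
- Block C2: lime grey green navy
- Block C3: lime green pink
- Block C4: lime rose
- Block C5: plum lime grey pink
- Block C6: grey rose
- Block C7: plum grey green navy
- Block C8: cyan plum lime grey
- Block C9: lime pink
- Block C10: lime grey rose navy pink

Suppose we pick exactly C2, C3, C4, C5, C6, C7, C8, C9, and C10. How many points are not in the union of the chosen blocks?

0

Union of C2, C3, C4, C5, C6, C7, C8, C9, C10 = {cyan, plum, lime, grey, green, rose, navy, pink} — that's every point, so 0 are uncovered.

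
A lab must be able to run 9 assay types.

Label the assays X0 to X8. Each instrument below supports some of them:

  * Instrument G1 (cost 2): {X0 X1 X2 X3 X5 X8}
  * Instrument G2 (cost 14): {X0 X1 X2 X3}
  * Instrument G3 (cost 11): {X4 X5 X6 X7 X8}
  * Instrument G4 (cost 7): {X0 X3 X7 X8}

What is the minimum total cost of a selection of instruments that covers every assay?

G1, G3 together cover every assay (G1 ∪ G3 = {X0, X1, X2, X3, X4, X5, X6, X7, X8}); total cost 2 + 11 = 13.
No covering selection has total cost below 13.

13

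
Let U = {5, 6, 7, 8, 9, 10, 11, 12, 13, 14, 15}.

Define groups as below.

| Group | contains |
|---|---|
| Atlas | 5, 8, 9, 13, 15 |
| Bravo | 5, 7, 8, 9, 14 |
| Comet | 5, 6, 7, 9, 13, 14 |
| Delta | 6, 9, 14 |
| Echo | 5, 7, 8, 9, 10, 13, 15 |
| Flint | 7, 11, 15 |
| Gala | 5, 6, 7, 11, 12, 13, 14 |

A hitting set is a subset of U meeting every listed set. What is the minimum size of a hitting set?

2

H = {9, 11} meets every group (each contains at least one member of H), and |H| = 2.
The groups Delta, Flint are pairwise disjoint, so any hitting set needs a separate point for each — at least 2. Hence 2 is optimal.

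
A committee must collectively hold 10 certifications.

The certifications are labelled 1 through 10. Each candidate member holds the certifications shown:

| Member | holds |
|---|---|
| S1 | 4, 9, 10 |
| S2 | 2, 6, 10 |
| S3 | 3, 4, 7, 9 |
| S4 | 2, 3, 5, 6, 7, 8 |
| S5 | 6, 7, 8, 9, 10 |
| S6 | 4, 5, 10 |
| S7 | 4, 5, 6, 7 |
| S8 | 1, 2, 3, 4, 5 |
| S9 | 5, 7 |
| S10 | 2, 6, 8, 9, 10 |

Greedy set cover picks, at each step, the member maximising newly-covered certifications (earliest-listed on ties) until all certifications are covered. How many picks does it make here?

Greedy: pick S4 (covers 6 new) → pick S1 (covers 3 new) → pick S8 (covers 1 new). Total picks: 3.
(The true minimum cover uses only 2 members, so greedy is not optimal here.)

3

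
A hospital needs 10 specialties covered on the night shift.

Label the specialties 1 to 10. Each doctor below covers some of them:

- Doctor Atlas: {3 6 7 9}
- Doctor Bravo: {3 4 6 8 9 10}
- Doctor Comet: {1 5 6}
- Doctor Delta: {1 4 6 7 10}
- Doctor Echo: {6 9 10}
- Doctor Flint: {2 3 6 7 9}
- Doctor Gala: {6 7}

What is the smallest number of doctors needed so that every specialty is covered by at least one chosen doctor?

Bravo and Comet and Flint together: Bravo ∪ Comet ∪ Flint = {1, 2, 3, 4, 5, 6, 7, 8, 9, 10} — every specialty is covered.
Only Flint contains 2, so Flint is forced; the remaining 5 specialties need at least 2 more doctors (each remaining doctor adds at most 3) — so at least 3 doctors are needed, and 3 is optimal.

3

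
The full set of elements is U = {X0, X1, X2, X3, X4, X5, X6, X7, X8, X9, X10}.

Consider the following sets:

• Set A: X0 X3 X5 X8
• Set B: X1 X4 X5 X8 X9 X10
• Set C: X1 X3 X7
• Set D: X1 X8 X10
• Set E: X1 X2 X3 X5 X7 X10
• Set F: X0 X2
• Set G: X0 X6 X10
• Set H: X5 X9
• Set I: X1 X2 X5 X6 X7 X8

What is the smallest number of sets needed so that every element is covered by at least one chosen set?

Take {B, E, G}. Their union is {X0, X1, X2, X3, X4, X5, X6, X7, X8, X9, X10}, which is all 11 elements.
Only B contains X4, so B is forced; the remaining 5 elements need at least 2 more sets (each remaining set adds at most 3) — so at least 3 sets are needed, and 3 is optimal.

3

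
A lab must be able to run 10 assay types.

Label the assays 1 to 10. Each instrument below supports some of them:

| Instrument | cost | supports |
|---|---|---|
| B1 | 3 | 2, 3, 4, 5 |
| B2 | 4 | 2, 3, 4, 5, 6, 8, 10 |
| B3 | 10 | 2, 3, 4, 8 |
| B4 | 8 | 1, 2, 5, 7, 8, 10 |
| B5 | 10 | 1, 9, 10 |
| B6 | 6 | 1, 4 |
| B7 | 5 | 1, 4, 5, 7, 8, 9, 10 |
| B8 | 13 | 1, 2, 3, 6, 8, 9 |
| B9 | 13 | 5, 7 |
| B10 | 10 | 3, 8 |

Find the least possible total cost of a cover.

B2, B7 together cover every assay (B2 ∪ B7 = {1, 2, 3, 4, 5, 6, 7, 8, 9, 10}); total cost 4 + 5 = 9.
No covering selection has total cost below 9.

9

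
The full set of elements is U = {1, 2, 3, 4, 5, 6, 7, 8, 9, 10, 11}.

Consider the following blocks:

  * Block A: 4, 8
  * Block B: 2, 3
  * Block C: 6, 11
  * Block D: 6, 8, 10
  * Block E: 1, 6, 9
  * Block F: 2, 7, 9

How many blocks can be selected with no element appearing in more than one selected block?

3

A, B, E are pairwise disjoint (A={4,8}; B={2,3}; E={1,6,9}).
Every remaining block overlaps one of these, and no 4 of the listed blocks are pairwise disjoint, so 3 is the maximum.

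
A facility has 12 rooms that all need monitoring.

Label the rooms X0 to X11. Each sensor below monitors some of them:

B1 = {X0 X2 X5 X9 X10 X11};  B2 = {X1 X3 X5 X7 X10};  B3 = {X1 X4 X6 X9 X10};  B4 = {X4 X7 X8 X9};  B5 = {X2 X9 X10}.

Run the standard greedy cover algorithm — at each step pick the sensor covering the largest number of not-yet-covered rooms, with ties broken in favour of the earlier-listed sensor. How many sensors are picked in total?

4

Greedy: pick B1 (covers 6 new) → pick B2 (covers 3 new) → pick B3 (covers 2 new) → pick B4 (covers 1 new). Total picks: 4.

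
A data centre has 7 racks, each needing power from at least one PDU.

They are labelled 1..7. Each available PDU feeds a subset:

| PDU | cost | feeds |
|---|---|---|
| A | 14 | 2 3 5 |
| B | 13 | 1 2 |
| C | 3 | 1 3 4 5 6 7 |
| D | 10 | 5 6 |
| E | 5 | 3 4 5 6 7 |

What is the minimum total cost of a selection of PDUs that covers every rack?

16

B, C together cover every rack (B ∪ C = {1, 2, 3, 4, 5, 6, 7}); total cost 13 + 3 = 16.
No covering selection has total cost below 16.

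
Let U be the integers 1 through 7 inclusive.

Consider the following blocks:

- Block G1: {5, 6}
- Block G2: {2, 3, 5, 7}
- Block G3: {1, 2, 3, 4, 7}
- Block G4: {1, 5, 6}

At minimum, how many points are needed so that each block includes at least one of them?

The 2 points {2, 6} hit every block.
The blocks G1, G3 are pairwise disjoint, so any hitting set needs a separate point for each — at least 2. Hence 2 is optimal.

2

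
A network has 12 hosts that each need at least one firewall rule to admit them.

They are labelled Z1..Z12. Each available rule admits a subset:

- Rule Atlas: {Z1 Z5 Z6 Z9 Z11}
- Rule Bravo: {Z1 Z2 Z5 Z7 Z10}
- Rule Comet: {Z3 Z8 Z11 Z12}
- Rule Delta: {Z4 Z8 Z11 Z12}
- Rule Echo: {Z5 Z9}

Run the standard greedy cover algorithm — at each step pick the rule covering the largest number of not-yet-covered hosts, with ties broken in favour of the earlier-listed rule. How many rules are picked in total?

Greedy: pick Atlas (covers 5 new) → pick Bravo (covers 3 new) → pick Comet (covers 3 new) → pick Delta (covers 1 new). Total picks: 4.

4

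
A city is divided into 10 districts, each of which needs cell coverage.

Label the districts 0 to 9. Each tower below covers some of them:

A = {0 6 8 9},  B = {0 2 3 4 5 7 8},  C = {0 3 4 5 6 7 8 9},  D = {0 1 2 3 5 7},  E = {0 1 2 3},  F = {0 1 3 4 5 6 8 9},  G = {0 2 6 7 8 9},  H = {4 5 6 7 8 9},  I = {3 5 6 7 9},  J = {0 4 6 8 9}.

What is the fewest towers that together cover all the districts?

D and J together: D ∪ J = {0, 1, 2, 3, 4, 5, 6, 7, 8, 9} — every district is covered.
No single tower has all 10 districts (the largest, C, has 8), so 2 is optimal.

2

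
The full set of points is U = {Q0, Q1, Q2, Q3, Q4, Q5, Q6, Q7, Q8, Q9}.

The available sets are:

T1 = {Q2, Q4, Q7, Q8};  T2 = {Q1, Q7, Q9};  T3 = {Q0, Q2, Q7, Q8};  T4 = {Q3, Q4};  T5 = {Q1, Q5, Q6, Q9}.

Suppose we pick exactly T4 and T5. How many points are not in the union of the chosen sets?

Union of T4, T5 = {Q1, Q3, Q4, Q5, Q6, Q9}.
Not covered: Q0, Q2, Q7, Q8 — 4 points.

4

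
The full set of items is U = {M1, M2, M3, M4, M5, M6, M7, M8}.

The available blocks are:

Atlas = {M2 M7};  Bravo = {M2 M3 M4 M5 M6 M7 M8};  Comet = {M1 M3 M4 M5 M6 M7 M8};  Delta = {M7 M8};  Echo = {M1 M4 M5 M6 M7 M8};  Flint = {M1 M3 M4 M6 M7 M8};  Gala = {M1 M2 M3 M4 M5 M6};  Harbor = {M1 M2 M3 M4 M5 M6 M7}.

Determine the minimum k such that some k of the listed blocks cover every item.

Echo and Gala together: Echo ∪ Gala = {M1, M2, M3, M4, M5, M6, M7, M8} — every item is covered.
No single block has all 8 items (the largest, Bravo, has 7), so 2 is optimal.

2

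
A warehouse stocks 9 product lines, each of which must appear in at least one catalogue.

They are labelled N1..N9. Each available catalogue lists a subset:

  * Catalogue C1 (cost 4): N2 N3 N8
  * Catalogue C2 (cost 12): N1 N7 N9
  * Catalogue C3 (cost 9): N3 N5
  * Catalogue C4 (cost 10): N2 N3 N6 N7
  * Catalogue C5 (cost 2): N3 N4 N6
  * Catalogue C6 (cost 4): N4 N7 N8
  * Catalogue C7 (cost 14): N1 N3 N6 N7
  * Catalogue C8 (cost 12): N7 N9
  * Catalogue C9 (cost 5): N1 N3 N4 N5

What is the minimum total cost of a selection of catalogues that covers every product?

23

C1, C5, C8, C9 together cover every product (C1 ∪ C5 ∪ C8 ∪ C9 = {N1, N2, N3, N4, N5, N6, N7, N8, N9}); total cost 4 + 2 + 12 + 5 = 23.
The greedy pick C5, C1, C9, C6, C2 costs 27; no covering selection beats 23.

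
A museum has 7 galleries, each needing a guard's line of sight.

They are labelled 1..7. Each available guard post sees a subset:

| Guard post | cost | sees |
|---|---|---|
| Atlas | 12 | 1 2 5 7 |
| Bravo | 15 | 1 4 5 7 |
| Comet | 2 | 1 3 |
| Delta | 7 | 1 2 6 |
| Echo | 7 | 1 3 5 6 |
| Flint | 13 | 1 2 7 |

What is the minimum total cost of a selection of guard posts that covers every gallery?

24

Bravo, Comet, Delta together cover every gallery (Bravo ∪ Comet ∪ Delta = {1, 2, 3, 4, 5, 6, 7}); total cost 15 + 2 + 7 = 24.
No covering selection has total cost below 24.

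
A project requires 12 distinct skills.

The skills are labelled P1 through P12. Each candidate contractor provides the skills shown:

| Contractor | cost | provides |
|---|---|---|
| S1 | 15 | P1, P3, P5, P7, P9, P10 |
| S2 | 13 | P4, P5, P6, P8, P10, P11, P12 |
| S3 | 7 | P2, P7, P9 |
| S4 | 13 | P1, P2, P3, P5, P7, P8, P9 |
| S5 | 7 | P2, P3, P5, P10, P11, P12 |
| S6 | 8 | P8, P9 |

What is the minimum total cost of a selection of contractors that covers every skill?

S2, S4 together cover every skill (S2 ∪ S4 = {P1, P2, P3, P4, P5, P6, P7, P8, P9, P10, P11, P12}); total cost 13 + 13 = 26.
The greedy pick S5, S4, S2 costs 33; no covering selection beats 26.

26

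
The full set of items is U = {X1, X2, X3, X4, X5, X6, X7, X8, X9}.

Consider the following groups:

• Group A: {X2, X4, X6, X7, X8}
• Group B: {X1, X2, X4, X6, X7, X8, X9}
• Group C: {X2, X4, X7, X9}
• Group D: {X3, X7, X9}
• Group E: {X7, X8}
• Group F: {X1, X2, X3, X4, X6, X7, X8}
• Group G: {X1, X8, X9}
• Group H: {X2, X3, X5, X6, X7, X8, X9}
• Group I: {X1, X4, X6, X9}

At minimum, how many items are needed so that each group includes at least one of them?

The 2 items {X1, X7} hit every group.
The groups E, I are pairwise disjoint, so any hitting set needs a separate item for each — at least 2. Hence 2 is optimal.

2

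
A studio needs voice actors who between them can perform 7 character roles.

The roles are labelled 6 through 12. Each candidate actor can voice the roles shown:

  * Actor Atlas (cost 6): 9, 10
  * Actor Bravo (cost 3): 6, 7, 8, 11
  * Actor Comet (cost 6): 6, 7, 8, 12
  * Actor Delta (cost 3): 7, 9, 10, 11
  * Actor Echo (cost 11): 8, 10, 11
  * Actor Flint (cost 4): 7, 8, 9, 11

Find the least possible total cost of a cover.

9

Comet, Delta together cover every role (Comet ∪ Delta = {6, 7, 8, 9, 10, 11, 12}); total cost 6 + 3 = 9.
The greedy pick Bravo, Delta, Comet costs 12; no covering selection beats 9.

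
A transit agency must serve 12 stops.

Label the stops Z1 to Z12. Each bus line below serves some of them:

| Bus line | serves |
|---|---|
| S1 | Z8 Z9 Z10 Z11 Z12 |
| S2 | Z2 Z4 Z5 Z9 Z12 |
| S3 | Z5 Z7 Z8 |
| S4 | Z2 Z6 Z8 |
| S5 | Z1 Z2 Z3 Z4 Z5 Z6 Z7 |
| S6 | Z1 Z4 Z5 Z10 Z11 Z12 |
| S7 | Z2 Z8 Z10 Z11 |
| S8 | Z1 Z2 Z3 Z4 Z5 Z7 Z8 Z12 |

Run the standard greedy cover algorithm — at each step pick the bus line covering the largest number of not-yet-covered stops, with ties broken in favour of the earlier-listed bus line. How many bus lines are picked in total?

3

Greedy: pick S8 (covers 8 new) → pick S1 (covers 3 new) → pick S4 (covers 1 new). Total picks: 3.
(The true minimum cover uses only 2 bus lines, so greedy is not optimal here.)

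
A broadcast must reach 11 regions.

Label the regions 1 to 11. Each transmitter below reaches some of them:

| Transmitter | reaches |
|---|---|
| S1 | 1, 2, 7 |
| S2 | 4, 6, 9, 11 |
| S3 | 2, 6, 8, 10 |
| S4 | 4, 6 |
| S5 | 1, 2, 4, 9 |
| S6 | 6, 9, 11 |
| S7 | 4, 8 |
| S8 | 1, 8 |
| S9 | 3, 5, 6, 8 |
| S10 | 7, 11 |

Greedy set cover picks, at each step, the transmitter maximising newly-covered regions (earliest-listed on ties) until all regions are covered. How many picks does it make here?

4

Greedy: pick S2 (covers 4 new) → pick S1 (covers 3 new) → pick S9 (covers 3 new) → pick S3 (covers 1 new). Total picks: 4.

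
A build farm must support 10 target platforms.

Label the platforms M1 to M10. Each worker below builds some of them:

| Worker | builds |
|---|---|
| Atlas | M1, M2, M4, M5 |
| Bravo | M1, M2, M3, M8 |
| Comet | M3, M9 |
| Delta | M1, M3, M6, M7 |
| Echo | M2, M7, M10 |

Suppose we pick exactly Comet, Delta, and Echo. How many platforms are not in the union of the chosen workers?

Union of Comet, Delta, Echo = {M1, M2, M3, M6, M7, M9, M10}.
Not covered: M4, M5, M8 — 3 platforms.

3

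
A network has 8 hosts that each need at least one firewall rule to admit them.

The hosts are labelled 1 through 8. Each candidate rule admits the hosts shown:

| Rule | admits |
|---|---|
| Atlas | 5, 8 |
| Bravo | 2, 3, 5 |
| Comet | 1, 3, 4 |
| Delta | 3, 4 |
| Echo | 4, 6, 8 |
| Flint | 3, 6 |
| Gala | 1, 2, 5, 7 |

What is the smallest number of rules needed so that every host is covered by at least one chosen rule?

Take {Comet, Echo, Gala}. Their union is {1, 2, 3, 4, 5, 6, 7, 8}, which is all 8 hosts.
Only Gala contains 7, so Gala is forced; the remaining 4 hosts need at least 2 more rules (each remaining rule adds at most 3) — so at least 3 rules are needed, and 3 is optimal.

3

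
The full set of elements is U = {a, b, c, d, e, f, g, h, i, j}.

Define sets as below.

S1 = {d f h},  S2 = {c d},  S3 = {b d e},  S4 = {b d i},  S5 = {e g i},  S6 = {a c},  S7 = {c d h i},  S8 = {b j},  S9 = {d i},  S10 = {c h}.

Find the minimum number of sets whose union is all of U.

Take {S1, S5, S6, S8}. Their union is {a, b, c, d, e, f, g, h, i, j}, which is all 10 elements.
Only S6 contains a, so S6 is forced; the remaining 8 elements need at least 3 more sets (each remaining set adds at most 3) — so at least 4 sets are needed, and 4 is optimal.

4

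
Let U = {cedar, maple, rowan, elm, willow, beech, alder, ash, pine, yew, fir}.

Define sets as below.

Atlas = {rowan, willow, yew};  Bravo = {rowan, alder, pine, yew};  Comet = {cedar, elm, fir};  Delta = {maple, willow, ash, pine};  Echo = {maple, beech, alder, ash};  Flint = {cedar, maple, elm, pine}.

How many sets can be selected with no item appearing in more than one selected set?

3

Atlas, Comet, Echo are pairwise disjoint (Atlas={rowan,willow,yew}; Comet={cedar,elm,fir}; Echo={maple,beech,alder,ash}).
Every remaining set overlaps one of these, and no 4 of the listed sets are pairwise disjoint, so 3 is the maximum.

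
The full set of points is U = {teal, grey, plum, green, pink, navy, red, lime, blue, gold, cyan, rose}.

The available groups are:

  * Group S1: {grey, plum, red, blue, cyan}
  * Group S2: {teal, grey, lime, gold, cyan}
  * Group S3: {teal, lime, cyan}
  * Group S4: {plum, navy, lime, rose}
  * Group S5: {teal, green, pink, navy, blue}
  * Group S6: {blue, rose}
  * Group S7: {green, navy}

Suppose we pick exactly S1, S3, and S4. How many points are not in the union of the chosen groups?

3

Union of S1, S3, S4 = {teal, grey, plum, navy, red, lime, blue, cyan, rose}.
Not covered: green, pink, gold — 3 points.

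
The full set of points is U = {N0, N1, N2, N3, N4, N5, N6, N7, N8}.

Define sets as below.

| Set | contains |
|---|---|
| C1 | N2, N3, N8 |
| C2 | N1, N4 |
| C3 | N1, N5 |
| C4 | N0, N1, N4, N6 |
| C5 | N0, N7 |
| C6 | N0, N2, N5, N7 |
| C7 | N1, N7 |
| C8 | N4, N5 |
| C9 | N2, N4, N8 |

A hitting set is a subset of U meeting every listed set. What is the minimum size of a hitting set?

4

Take H = {N1, N3, N4, N7}. Each listed set contains at least one of these, so H is a hitting set of size 4.
No choice of 3 points meets every set, so 4 is the minimum.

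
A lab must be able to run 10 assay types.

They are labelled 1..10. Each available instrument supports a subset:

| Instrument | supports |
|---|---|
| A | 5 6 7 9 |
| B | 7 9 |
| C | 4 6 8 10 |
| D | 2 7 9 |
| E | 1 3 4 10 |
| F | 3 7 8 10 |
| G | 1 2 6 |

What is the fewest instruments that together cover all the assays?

A and D and E and F together: A ∪ D ∪ E ∪ F = {1, 2, 3, 4, 5, 6, 7, 8, 9, 10} — every assay is covered.
No 3 of the 7 instruments cover everything (all 35 combinations miss at least one assay), so 4 is optimal.

4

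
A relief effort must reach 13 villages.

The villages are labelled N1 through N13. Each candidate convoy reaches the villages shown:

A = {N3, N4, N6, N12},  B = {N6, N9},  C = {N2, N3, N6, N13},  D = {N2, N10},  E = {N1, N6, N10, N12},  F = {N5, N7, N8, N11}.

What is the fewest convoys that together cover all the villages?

5

Take {A, B, C, E, F}. Their union is {N1, N2, N3, N4, N5, N6, N7, N8, N9, N10, N11, N12, N13}, which is all 13 villages.
No 4 of the 6 convoys cover everything (all 15 combinations miss at least one village), so 5 is optimal.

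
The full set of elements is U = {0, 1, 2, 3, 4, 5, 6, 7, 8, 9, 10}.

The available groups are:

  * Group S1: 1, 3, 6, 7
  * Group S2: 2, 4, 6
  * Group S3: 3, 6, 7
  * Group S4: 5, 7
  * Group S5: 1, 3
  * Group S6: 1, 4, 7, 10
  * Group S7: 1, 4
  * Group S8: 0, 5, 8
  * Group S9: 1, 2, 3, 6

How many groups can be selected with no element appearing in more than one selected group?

S2, S4, S5 are pairwise disjoint (S2={2,4,6}; S4={5,7}; S5={1,3}).
Every remaining group overlaps one of these, and no 4 of the listed groups are pairwise disjoint, so 3 is the maximum.

3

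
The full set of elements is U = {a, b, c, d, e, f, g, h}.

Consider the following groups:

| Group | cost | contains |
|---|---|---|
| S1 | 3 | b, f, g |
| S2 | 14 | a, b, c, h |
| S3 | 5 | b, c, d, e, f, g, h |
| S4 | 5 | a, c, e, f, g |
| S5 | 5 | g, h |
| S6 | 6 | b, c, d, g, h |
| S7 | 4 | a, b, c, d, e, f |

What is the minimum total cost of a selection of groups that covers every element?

9

S3, S7 together cover every element (S3 ∪ S7 = {a, b, c, d, e, f, g, h}); total cost 5 + 4 = 9.
No covering selection has total cost below 9.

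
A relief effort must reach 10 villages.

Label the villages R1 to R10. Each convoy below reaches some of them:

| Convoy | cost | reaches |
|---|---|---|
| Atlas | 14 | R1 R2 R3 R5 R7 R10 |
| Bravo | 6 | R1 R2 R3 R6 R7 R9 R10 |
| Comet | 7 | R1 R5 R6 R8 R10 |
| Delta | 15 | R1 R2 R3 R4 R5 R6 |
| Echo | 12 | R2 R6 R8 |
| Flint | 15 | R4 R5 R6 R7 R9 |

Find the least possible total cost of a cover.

28

Bravo, Comet, Flint together cover every village (Bravo ∪ Comet ∪ Flint = {R1, R2, R3, R4, R5, R6, R7, R8, R9, R10}); total cost 6 + 7 + 15 = 28.
No covering selection has total cost below 28.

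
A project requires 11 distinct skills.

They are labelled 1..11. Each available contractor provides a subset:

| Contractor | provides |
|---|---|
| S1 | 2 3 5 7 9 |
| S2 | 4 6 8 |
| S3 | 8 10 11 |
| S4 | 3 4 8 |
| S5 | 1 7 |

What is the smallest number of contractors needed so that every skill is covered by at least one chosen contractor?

4

Take {S1, S2, S3, S5}. Their union is {1, 2, 3, 4, 5, 6, 7, 8, 9, 10, 11}, which is all 11 skills.
Only S5 contains 1, so S5 is forced; the remaining 9 skills need at least 3 more contractors (each remaining contractor adds at most 4) — so at least 4 contractors are needed, and 4 is optimal.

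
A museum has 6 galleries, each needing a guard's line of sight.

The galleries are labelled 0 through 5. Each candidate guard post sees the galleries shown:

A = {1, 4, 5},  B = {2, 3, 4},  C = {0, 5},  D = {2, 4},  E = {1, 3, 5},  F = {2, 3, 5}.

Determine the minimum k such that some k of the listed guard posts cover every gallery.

Take {B, C, E}. Their union is {0, 1, 2, 3, 4, 5}, which is all 6 galleries.
Only C contains 0, so C is forced; the remaining 4 galleries need at least 2 more guard posts (each remaining guard post adds at most 3) — so at least 3 guard posts are needed, and 3 is optimal.

3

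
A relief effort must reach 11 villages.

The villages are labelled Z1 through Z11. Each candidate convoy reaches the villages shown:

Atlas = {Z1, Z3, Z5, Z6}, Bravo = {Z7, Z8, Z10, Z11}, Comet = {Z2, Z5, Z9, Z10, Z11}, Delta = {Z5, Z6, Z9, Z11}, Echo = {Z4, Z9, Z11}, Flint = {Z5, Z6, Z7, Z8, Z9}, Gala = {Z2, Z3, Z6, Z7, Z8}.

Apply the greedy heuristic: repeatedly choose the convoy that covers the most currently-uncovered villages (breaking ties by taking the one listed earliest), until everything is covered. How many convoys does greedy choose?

4

Greedy: pick Comet (covers 5 new) → pick Gala (covers 4 new) → pick Atlas (covers 1 new) → pick Echo (covers 1 new). Total picks: 4.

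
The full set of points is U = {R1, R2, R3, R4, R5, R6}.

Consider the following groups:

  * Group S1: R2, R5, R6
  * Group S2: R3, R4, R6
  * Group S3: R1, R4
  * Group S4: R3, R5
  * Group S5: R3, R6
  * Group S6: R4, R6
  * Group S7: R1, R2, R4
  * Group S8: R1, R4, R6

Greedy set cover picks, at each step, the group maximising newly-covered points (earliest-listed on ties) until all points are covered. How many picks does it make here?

Greedy: pick S1 (covers 3 new) → pick S2 (covers 2 new) → pick S3 (covers 1 new). Total picks: 3.

3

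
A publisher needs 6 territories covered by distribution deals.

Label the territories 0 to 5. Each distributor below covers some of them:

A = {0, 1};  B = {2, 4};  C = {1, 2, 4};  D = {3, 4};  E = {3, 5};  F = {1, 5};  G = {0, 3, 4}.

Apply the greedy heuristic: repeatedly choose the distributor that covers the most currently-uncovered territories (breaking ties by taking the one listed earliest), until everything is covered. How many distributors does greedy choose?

3

Greedy: pick C (covers 3 new) → pick E (covers 2 new) → pick A (covers 1 new). Total picks: 3.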